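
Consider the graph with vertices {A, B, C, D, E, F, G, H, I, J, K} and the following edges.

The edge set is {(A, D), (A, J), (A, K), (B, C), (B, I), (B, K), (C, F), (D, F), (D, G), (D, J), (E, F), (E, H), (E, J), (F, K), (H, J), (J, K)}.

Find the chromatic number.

E, H, J form a triangle, so at least 3 colors are needed.
3 colors suffice: color 1 → {B, F, G, J}; color 2 → {C, D, E, I, K}; color 3 → {A, H}. Every edge joins two different colors.

3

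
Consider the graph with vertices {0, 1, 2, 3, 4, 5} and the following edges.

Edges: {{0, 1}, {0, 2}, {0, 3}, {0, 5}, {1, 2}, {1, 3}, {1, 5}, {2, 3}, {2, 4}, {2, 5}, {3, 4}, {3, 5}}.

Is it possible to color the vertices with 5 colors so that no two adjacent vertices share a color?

Yes

The chromatic number is 5. 0, 1, 2, 3, 5 are mutually adjacent (a clique of size 5), so at least 5 colors are needed.
A valid assignment using 5 colors: 0=e, 1=d, 2=a, 3=b, 4=c, 5=c.
That is already a proper 5-coloring.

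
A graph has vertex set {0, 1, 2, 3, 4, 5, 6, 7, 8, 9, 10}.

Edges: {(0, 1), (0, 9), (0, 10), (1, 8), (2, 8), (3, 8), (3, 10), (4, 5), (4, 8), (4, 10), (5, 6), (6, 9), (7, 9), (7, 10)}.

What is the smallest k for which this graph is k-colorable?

3

The cycle 1-0-10-3-8-1 has odd length 5, so it cannot be 2-colored; at least 3 colors are needed.
3 colors suffice: color a → {5, 8, 9, 10}; color b → {0, 2, 3, 4, 6, 7}; color c → {1}. No two adjacent vertices share a color.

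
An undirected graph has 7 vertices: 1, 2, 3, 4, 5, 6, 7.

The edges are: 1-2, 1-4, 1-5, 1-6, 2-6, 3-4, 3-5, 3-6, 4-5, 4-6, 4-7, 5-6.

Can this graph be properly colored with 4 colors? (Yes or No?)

Yes

The chromatic number is 4. 3, 4, 5, 6 form a clique, so at least 4 colors are needed.
4 colors suffice: color a → {2, 4}; color b → {6, 7}; color c → {5}; color d → {1, 3}.
That is already a proper 4-coloring.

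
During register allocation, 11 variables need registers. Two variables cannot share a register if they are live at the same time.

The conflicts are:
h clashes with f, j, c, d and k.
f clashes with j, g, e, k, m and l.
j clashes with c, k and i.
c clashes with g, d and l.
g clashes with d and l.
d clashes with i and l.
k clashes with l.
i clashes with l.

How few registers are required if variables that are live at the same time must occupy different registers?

c, g, d, l all conflict with each other, so at least 4 registers are needed.
4 registers suffice: register 1 → {f, c, i}; register 2 → {h, e, m, l}; register 3 → {j, d}; register 4 → {g, k}. No two conflicting variables share a register.

4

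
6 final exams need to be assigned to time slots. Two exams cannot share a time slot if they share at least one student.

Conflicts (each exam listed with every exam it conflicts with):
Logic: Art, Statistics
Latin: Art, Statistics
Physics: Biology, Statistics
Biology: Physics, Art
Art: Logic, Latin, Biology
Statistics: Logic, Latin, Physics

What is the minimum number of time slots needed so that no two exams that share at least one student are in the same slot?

3

The cycle Biology-Art-Logic-Statistics-Physics-Biology has odd length 5, so it cannot be 2-colored; at least 3 time slots are needed.
3 time slots suffice: time slot 1 → {Art, Statistics}; time slot 2 → {Logic, Latin, Physics}; time slot 3 → {Biology}. No two conflicting exams share a time slot.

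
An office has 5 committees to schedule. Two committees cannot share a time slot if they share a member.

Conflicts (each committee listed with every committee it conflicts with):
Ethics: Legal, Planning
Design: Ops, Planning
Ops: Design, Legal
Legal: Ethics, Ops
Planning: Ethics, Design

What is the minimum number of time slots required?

3

The cycle Ops-Legal-Ethics-Planning-Design-Ops has odd length 5, so it cannot be 2-colored; at least 3 time slots are needed.
3 time slots suffice: time slot 1 → {Ethics, Design}; time slot 2 → {Legal, Planning}; time slot 3 → {Ops}. Every pair that conflicts lands in different time slots.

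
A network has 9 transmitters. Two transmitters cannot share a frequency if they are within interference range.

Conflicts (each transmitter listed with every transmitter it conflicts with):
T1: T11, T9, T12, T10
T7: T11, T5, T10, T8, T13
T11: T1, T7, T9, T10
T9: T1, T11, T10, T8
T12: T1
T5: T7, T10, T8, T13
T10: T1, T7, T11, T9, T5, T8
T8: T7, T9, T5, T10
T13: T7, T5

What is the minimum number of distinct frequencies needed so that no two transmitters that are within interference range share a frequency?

4

T1, T11, T9, T10 are mutually in conflict, so at least 4 frequencies are needed.
4 frequencies suffice: frequency 1 → {T12, T10, T13}; frequency 2 → {T1, T7}; frequency 3 → {T11, T8}; frequency 4 → {T9, T5}. No two conflicting transmitters share a frequency.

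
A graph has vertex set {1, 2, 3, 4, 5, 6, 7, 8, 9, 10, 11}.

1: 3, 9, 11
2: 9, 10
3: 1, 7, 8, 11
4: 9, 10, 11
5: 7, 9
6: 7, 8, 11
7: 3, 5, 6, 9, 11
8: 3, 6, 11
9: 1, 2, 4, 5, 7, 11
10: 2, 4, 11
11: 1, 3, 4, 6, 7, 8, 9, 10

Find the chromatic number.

5, 7, 9 are mutually adjacent, so at least 3 colors are needed.
3 colors suffice: color a → {2, 5, 11}; color b → {3, 6, 9, 10}; color c → {1, 4, 7, 8}. No two adjacent vertices share a color.

3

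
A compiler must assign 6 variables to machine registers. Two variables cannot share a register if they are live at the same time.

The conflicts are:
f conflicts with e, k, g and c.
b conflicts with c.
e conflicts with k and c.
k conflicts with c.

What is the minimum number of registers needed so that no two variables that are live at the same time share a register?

f, e, k, c are mutually in conflict, so at least 4 registers are needed.
4 registers suffice: register 1 → {g, c}; register 2 → {f, b}; register 3 → {k}; register 4 → {e}. Each listed conflict is separated.

4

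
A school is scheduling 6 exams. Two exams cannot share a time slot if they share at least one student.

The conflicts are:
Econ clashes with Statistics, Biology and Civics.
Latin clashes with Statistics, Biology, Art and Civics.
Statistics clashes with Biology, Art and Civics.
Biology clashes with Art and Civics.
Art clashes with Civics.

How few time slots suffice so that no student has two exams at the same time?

5

Latin, Statistics, Biology, Art, Civics pairwise conflict, so at least 5 time slots are needed.
Using 5 time slots: Econ=4, Latin=5, Statistics=1, Biology=2, Art=4, Civics=3. Every pair that conflicts lands in different time slots.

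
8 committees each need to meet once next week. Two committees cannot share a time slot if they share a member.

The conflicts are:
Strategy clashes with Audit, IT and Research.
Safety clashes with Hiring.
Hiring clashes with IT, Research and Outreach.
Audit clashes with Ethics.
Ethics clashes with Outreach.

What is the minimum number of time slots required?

Audit and Ethics conflict, so at least 2 time slots are needed.
2 time slots suffice: time slot 1 → {Strategy, Hiring, Ethics}; time slot 2 → {Safety, Audit, IT, Research, Outreach}. No two conflicting committees share a time slot.

2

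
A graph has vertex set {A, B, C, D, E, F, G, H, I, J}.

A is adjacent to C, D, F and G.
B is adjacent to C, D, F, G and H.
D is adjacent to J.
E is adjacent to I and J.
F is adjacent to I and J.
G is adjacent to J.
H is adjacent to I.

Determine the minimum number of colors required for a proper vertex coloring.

2

D and J are adjacent, so at least 2 colors are needed.
One proper 2-coloring: A=1, B=1, C=2, D=2, E=2, F=2, G=2, H=2, I=1, J=1. No two adjacent vertices share a color.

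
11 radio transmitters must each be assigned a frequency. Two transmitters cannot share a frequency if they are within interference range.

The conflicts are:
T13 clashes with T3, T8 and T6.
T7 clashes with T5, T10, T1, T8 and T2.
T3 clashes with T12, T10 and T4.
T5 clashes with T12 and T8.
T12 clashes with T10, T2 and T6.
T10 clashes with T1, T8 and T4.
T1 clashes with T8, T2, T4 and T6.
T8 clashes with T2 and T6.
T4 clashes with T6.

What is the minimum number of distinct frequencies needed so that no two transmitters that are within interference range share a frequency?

T7, T1, T8, T2 are mutually in conflict, so at least 4 frequencies are needed.
4 frequencies suffice: frequency 1 → {T12, T8, T4}; frequency 2 → {T3, T5, T1}; frequency 3 → {T10, T2, T6}; frequency 4 → {T13, T7}. Every pair that conflicts lands in different frequencies.

4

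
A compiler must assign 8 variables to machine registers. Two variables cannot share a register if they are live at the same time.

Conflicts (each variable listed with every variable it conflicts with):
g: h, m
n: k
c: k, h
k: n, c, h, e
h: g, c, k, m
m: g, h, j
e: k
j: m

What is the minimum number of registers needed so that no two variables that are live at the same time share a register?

g, h, m pairwise conflict, so at least 3 registers are needed.
3 registers suffice: register 1 → {n, h, e, j}; register 2 → {k, m}; register 3 → {g, c}. Every pair that conflicts lands in different registers.

3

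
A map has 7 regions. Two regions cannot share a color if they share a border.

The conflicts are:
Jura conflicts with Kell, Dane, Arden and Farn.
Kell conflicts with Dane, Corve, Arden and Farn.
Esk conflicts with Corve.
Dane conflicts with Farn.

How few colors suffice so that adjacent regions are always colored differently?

4

Jura, Kell, Dane, Farn pairwise conflict, so at least 4 colors are needed.
4 colors suffice: Jura=2, Kell=1, Esk=1, Dane=4, Corve=2, Arden=3, Farn=3. Each listed conflict is separated.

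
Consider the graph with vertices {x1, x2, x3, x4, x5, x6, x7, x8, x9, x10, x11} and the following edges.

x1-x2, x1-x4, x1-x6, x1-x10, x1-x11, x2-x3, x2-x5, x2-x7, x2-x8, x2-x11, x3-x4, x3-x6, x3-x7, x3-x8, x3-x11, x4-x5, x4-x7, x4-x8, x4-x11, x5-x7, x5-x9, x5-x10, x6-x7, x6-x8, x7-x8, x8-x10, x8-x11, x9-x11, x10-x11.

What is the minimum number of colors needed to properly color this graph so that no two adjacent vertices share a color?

4

x2, x3, x8, x11 are mutually adjacent (a clique of size 4), so at least 4 colors are needed.
A valid assignment using 4 colors: x1=1, x2=3, x3=4, x4=3, x5=1, x6=3, x7=2, x8=1, x9=3, x10=3, x11=2. No two adjacent vertices share a color.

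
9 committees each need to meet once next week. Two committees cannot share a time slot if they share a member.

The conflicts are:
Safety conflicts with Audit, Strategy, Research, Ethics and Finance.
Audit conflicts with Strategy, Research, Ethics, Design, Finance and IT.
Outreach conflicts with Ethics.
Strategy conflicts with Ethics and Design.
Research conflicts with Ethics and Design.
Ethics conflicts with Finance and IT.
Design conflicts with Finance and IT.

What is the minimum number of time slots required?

4

Safety, Audit, Strategy, Ethics pairwise conflict, so at least 4 time slots are needed.
4 time slots suffice: time slot 1 → {Ethics, Design}; time slot 2 → {Audit, Outreach}; time slot 3 → {Safety, IT}; time slot 4 → {Strategy, Research, Finance}. Each listed conflict is separated.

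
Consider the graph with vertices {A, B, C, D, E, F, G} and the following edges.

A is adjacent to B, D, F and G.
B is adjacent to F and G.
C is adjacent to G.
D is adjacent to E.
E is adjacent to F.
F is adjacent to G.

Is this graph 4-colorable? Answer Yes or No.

The chromatic number is 4. A, B, F, G are pairwise adjacent (a clique of size 4), so at least 4 colors are needed.
4 colors suffice: color 1 → {D, G}; color 2 → {A, C, E}; color 3 → {F}; color 4 → {B}.
That is already a proper 4-coloring.

Yes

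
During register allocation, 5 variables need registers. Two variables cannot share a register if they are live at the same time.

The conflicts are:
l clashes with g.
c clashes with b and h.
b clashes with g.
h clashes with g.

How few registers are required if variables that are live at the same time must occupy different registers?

2

l and g conflict, so at least 2 registers are needed.
Using 2 registers: l=2, c=1, b=2, h=2, g=1. Every pair that conflicts lands in different registers.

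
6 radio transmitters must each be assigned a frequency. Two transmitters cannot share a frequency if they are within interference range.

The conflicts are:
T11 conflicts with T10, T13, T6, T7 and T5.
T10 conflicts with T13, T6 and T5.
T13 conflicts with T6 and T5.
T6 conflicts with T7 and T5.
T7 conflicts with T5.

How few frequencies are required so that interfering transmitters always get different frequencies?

T11, T10, T13, T6, T5 are mutually in conflict, so at least 5 frequencies are needed.
A valid assignment using 5 frequencies: T11=3, T10=4, T13=5, T6=2, T7=4, T5=1. Each listed conflict is separated.

5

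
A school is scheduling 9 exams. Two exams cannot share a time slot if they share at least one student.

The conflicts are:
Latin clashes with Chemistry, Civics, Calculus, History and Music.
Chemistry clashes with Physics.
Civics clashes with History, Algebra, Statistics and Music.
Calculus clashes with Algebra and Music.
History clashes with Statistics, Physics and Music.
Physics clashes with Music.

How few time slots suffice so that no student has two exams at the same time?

4

Latin, Civics, History, Music are mutually in conflict, so at least 4 time slots are needed.
4 time slots suffice: time slot 1 → {Latin, Algebra, Statistics, Physics}; time slot 2 → {Chemistry, Music}; time slot 3 → {Civics, Calculus}; time slot 4 → {History}. Every pair that conflicts lands in different time slots.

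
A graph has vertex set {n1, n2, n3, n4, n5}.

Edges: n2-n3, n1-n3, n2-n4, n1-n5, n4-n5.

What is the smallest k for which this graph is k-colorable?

3

The cycle n4-n5-n1-n3-n2-n4 has odd length 5, so it cannot be 2-colored; at least 3 colors are needed.
3 colors suffice: color 1 → {n1, n4}; color 2 → {n2, n5}; color 3 → {n3}. No two adjacent vertices share a color.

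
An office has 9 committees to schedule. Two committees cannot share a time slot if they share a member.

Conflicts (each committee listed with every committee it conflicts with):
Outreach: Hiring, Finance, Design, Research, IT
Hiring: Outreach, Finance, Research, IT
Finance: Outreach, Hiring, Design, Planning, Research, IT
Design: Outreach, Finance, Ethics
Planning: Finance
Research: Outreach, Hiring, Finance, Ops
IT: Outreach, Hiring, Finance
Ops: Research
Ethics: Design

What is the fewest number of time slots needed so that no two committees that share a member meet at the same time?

Outreach, Hiring, Finance, Research all conflict with each other, so at least 4 time slots are needed.
4 time slots suffice: time slot 1 → {Finance, Ops, Ethics}; time slot 2 → {Outreach, Planning}; time slot 3 → {Hiring, Design}; time slot 4 → {Research, IT}. Each listed conflict is separated.

4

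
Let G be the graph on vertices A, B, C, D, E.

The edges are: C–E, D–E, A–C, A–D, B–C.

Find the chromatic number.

B and C are adjacent, so at least 2 colors are needed.
A valid assignment using 2 colors: A=2, B=2, C=1, D=1, E=2. Each edge has distinct colors on its endpoints.

2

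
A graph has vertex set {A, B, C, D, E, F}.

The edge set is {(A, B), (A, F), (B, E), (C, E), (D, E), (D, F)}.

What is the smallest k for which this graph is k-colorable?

The cycle E-B-A-F-D-E has odd length 5, so it cannot be 2-colored; at least 3 colors are needed.
3 colors suffice: color 1 → {A, E}; color 2 → {B, C, D}; color 3 → {F}. Each edge has distinct colors on its endpoints.

3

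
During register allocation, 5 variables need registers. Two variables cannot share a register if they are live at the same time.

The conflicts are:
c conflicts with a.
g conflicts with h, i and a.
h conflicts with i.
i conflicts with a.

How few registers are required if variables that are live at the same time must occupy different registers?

g, h, i all conflict with each other, so at least 3 registers are needed.
3 registers suffice: register 1 → {c, i}; register 2 → {h, a}; register 3 → {g}. No two conflicting variables share a register.

3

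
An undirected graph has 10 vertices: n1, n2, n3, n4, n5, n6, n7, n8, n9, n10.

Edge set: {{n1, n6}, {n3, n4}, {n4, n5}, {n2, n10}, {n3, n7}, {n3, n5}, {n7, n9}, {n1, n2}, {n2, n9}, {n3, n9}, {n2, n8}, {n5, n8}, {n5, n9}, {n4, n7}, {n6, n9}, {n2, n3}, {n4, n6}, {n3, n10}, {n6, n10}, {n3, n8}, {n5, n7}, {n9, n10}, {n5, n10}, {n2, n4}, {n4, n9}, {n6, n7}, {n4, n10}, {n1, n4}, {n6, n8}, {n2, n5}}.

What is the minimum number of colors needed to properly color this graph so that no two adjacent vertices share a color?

n2, n3, n4, n5, n9, n10 are pairwise adjacent (a clique of size 6), so at least 6 colors are needed.
A valid assignment using 6 colors: n1=2, n2=3, n3=5, n4=1, n5=4, n6=3, n7=6, n8=1, n9=2, n10=6. No two adjacent vertices share a color.

6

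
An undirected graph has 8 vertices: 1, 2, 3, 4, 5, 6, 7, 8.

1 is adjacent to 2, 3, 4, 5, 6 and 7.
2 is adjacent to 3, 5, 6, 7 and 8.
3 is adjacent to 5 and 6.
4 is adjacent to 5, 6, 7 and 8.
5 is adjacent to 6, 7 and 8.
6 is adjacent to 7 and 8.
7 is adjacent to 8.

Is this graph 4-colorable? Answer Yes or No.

1, 4, 5, 6, 7 are pairwise adjacent (a clique of size 5), so at least 5 colors are needed.
So 4 colors are not enough.

No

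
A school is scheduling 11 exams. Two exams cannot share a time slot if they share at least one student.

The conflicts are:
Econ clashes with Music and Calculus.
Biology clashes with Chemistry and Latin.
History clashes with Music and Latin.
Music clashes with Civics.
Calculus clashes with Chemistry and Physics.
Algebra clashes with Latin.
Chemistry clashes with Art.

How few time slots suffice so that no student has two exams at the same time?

The cycle Latin-History-Music-Econ-Calculus-Chemistry-Biology-Latin has odd length 7, so it cannot be 2-colored; at least 3 time slots are needed.
3 time slots suffice: time slot 1 → {Music, Calculus, Latin, Art}; time slot 2 → {Econ, History, Civics, Algebra, Chemistry, Physics}; time slot 3 → {Biology}. Every pair that conflicts lands in different time slots.

3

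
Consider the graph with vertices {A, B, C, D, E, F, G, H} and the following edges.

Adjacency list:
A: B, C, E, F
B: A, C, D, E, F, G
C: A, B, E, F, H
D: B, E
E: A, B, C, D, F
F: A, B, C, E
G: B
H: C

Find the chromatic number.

A, B, C, E, F are mutually adjacent (a clique of size 5), so at least 5 colors are needed.
5 colors suffice: color red → {B, H}; color blue → {C, D, G}; color green → {E}; color yellow → {A}; color purple → {F}. No two adjacent vertices share a color.

5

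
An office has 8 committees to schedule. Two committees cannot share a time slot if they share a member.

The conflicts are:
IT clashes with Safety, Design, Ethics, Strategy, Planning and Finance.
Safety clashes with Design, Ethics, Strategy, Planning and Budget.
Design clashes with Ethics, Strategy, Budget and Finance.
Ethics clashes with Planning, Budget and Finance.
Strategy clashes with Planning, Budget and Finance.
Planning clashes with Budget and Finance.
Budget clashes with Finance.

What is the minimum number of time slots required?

IT, Safety, Strategy, Planning are mutually in conflict, so at least 4 time slots are needed.
4 time slots suffice: IT=3, Safety=4, Design=2, Ethics=1, Strategy=1, Planning=2, Budget=3, Finance=4. No two conflicting committees share a time slot.

4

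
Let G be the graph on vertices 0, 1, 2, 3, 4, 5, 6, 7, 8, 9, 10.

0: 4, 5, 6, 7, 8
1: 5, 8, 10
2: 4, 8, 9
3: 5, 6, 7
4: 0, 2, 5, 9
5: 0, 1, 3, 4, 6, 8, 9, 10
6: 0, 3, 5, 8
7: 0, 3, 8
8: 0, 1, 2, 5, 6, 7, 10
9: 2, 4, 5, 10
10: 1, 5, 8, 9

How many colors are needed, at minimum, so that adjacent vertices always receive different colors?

4

0, 5, 6, 8 form a clique, so at least 4 colors are needed.
One proper 4-coloring: 0=green, 1=yellow, 2=red, 3=blue, 4=blue, 5=red, 6=yellow, 7=red, 8=blue, 9=yellow, 10=green. No two adjacent vertices share a color.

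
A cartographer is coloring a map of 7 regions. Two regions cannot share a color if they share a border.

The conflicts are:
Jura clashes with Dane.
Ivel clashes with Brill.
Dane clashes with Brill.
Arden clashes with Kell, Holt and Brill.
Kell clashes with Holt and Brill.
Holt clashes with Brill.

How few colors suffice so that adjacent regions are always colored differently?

Arden, Kell, Holt, Brill all conflict with each other, so at least 4 colors are needed.
4 colors suffice: Jura=1, Ivel=2, Dane=2, Arden=2, Kell=3, Holt=4, Brill=1. Every pair that conflicts lands in different colors.

4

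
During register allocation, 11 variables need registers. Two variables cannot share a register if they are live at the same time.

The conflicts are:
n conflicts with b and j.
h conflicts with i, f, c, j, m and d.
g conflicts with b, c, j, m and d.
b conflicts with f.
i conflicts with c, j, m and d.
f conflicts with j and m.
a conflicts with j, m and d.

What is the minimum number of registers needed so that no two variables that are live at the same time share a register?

3

h, f, j all conflict with each other, so at least 3 registers are needed.
3 registers suffice: n=1, h=1, g=1, b=2, i=3, f=3, a=1, c=2, j=2, m=2, d=2. Every pair that conflicts lands in different registers.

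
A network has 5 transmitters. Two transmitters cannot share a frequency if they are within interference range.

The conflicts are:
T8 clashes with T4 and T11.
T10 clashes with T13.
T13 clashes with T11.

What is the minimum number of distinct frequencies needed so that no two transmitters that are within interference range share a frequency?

2

T10 and T13 conflict, so at least 2 frequencies are needed.
2 frequencies suffice: frequency 1 → {T8, T13}; frequency 2 → {T4, T10, T11}. No two conflicting transmitters share a frequency.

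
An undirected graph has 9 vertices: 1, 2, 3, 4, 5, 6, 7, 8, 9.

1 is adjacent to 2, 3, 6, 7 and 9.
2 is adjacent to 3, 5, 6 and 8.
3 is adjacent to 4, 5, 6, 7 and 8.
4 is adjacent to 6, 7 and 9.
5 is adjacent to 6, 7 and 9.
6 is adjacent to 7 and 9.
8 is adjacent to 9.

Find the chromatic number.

1, 2, 3, 6 are pairwise adjacent (a clique of size 4), so at least 4 colors are needed.
A valid assignment using 4 colors: 1=c, 2=d, 3=b, 4=c, 5=c, 6=a, 7=d, 8=a, 9=b. Each edge has distinct colors on its endpoints.

4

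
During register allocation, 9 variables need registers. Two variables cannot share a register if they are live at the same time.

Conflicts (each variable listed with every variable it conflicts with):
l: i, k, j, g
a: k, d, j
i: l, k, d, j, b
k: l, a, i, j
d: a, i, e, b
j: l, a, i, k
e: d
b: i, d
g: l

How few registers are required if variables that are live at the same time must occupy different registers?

4

l, i, k, j all conflict with each other, so at least 4 registers are needed.
4 registers suffice: l=3, a=1, i=1, k=2, d=2, j=4, e=1, b=3, g=1. Every pair that conflicts lands in different registers.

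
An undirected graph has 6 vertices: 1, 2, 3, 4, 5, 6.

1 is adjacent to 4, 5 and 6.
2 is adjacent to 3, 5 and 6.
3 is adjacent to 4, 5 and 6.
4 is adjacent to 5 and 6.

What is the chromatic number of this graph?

3

2, 3, 5 form a triangle, so at least 3 colors are needed.
3 colors suffice: color red → {5, 6}; color blue → {2, 4}; color green → {1, 3}. Each edge has distinct colors on its endpoints.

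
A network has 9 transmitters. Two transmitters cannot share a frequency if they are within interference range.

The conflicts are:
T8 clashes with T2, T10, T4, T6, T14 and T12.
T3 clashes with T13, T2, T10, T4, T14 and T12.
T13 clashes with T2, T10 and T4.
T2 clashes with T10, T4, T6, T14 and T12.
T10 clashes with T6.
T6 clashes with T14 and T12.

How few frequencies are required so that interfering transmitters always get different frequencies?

4

T3, T13, T2, T4 are mutually in conflict, so at least 4 frequencies are needed.
A valid assignment using 4 frequencies: T8=2, T3=2, T13=4, T2=1, T10=3, T4=3, T6=4, T14=3, T12=3. Every pair that conflicts lands in different frequencies.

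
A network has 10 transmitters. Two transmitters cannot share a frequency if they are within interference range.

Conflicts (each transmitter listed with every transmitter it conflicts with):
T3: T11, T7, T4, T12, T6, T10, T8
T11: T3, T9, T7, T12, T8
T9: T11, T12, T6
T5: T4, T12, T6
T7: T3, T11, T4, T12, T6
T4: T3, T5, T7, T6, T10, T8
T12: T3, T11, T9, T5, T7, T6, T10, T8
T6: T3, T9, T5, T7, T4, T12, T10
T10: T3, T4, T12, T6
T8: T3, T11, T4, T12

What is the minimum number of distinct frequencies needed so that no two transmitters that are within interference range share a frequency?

4

T3, T7, T4, T6 all conflict with each other, so at least 4 frequencies are needed.
4 frequencies suffice: frequency 1 → {T4, T12}; frequency 2 → {T11, T6}; frequency 3 → {T3, T9, T5}; frequency 4 → {T7, T10, T8}. No two conflicting transmitters share a frequency.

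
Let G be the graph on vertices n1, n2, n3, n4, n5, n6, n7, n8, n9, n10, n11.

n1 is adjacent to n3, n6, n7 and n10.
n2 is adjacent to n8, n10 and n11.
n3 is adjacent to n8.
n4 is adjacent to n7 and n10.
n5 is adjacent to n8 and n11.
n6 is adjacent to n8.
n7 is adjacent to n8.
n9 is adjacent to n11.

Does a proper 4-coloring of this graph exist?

Yes

The chromatic number is 3. The cycle n2-n8-n6-n1-n10-n2 has odd length 5, so it cannot be 2-colored; at least 3 colors are needed.
3 colors suffice: color 1 → {n1, n4, n8, n11}; color 2 → {n3, n5, n6, n7, n9, n10}; color 3 → {n2}.
Since 4 ≥ 3, a proper 4-coloring certainly exists.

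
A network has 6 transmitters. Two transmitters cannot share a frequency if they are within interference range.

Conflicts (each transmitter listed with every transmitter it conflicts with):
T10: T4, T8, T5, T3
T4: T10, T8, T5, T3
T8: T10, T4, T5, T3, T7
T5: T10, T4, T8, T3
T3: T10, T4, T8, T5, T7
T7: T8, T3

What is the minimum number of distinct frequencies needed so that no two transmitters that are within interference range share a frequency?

5

T10, T4, T8, T5, T3 are mutually in conflict, so at least 5 frequencies are needed.
5 frequencies suffice: frequency 1 → {T3}; frequency 2 → {T8}; frequency 3 → {T10, T7}; frequency 4 → {T4}; frequency 5 → {T5}. Every pair that conflicts lands in different frequencies.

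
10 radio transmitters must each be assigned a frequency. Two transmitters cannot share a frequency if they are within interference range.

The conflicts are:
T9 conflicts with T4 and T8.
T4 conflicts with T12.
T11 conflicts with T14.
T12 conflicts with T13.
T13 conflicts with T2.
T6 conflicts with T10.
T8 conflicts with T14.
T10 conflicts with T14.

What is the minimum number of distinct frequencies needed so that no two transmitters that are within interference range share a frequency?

2

T13 and T2 conflict, so at least 2 frequencies are needed.
2 frequencies suffice: T9=1, T4=2, T11=2, T12=1, T13=2, T2=1, T6=1, T8=2, T10=2, T14=1. No two conflicting transmitters share a frequency.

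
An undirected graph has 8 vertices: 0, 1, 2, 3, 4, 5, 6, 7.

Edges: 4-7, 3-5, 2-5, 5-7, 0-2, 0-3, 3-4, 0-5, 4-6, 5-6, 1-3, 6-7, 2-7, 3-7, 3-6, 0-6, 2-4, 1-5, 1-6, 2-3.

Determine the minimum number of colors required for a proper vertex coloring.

0, 3, 5, 6 form a clique, so at least 4 colors are needed.
4 colors suffice: color a → {3}; color b → {2, 6}; color c → {4, 5}; color d → {0, 1, 7}. No two adjacent vertices share a color.

4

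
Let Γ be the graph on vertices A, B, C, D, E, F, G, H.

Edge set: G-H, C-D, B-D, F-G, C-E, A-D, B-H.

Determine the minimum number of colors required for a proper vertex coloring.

2

C and D are adjacent, so at least 2 colors are needed.
2 colors suffice: color 1 → {D, E, F, H}; color 2 → {A, B, C, G}. Each edge has distinct colors on its endpoints.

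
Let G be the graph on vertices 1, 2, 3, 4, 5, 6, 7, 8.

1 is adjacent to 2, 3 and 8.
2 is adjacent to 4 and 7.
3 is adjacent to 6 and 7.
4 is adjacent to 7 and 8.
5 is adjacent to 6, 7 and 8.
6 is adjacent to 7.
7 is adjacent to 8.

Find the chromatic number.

5, 7, 8 are mutually adjacent, so at least 3 colors are needed.
3 colors suffice: color a → {1, 7}; color b → {2, 6, 8}; color c → {3, 4, 5}. No two adjacent vertices share a color.

3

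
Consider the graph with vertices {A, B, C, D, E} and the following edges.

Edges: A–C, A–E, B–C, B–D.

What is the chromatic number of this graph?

2

A and E are adjacent, so at least 2 colors are needed.
A valid assignment using 2 colors: A=1, B=1, C=2, D=2, E=2. No two adjacent vertices share a color.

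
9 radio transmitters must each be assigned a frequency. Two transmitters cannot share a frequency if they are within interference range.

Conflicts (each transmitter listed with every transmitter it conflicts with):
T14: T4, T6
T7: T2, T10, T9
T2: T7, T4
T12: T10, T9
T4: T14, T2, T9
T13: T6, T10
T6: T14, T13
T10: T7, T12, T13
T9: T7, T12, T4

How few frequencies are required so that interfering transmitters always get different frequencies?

3

The cycle T6-T13-T10-T7-T2-T4-T14-T6 has odd length 7, so it cannot be 2-colored; at least 3 frequencies are needed.
A valid assignment using 3 frequencies: T14=2, T7=1, T2=2, T12=1, T4=1, T13=3, T6=1, T10=2, T9=2. Every pair that conflicts lands in different frequencies.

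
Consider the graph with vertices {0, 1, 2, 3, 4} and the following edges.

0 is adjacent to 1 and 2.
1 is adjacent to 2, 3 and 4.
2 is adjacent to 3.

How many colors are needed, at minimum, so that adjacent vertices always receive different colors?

0, 1, 2 form a triangle, so at least 3 colors are needed.
One proper 3-coloring: 0=green, 1=red, 2=blue, 3=green, 4=blue. Every edge joins two different colors.

3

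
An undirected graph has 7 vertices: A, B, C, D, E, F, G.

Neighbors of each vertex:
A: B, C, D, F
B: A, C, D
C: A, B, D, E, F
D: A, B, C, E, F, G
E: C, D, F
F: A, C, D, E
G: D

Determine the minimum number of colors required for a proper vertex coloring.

4

A, B, C, D are pairwise adjacent (a clique of size 4), so at least 4 colors are needed.
4 colors suffice: color red → {D}; color blue → {C, G}; color green → {A, E}; color yellow → {B, F}. Each edge has distinct colors on its endpoints.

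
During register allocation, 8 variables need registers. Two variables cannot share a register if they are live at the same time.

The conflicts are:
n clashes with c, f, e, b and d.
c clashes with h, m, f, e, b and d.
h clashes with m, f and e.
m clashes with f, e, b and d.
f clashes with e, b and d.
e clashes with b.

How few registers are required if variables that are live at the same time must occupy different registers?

c, h, m, f, e are mutually in conflict, so at least 5 registers are needed.
5 registers suffice: register 1 → {c}; register 2 → {f}; register 3 → {n, m}; register 4 → {e, d}; register 5 → {h, b}. No two conflicting variables share a register.

5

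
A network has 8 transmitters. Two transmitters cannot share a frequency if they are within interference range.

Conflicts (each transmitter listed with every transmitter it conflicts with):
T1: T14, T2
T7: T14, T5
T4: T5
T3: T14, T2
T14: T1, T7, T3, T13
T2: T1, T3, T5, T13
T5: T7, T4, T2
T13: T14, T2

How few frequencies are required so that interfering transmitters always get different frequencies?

The cycle T3-T2-T5-T7-T14-T3 has odd length 5, so it cannot be 2-colored; at least 3 frequencies are needed.
Using 3 frequencies: T1=2, T7=3, T4=1, T3=2, T14=1, T2=1, T5=2, T13=2. Each listed conflict is separated.

3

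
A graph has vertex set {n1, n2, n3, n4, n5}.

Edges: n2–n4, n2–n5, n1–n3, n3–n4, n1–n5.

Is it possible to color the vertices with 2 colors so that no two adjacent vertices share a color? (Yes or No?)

The cycle n3-n4-n2-n5-n1-n3 has odd length 5, so it cannot be 2-colored; at least 3 colors are needed.
So 2 colors are not enough.

No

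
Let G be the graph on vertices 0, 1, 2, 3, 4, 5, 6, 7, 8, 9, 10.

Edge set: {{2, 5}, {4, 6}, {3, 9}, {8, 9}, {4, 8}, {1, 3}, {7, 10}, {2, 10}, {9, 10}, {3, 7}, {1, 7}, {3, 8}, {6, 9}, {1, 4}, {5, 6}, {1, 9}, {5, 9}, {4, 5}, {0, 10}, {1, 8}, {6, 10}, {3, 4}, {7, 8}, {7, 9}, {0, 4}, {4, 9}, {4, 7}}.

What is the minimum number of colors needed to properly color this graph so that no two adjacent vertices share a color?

6

1, 3, 4, 7, 8, 9 are pairwise adjacent (a clique of size 6), so at least 6 colors are needed.
6 colors suffice: color red → {0, 2, 9}; color blue → {4, 10}; color green → {6, 7}; color yellow → {5, 8}; color purple → {3}; color orange → {1}. Every edge joins two different colors.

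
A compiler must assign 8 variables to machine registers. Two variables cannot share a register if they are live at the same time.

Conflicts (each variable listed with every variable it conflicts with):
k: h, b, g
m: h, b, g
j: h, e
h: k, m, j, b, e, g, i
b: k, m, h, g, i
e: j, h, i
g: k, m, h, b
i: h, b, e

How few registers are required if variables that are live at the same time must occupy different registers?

4

k, h, b, g all conflict with each other, so at least 4 registers are needed.
A valid assignment using 4 registers: k=4, m=4, j=3, h=1, b=2, e=2, g=3, i=3. Every pair that conflicts lands in different registers.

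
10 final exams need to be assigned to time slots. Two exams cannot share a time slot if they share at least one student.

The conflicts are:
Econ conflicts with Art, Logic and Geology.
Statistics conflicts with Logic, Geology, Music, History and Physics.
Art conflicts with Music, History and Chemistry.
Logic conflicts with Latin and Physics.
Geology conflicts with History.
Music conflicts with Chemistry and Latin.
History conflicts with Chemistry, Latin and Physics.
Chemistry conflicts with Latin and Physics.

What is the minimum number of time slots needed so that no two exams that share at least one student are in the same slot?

Music, Chemistry, Latin all conflict with each other, so at least 3 time slots are needed.
3 time slots suffice: time slot 1 → {Logic, Music, History}; time slot 2 → {Econ, Statistics, Chemistry}; time slot 3 → {Art, Geology, Latin, Physics}. Every pair that conflicts lands in different time slots.

3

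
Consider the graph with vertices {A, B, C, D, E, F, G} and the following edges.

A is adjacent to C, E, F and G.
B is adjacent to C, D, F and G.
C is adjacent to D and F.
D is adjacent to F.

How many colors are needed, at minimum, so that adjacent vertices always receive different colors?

B, C, D, F are pairwise adjacent (a clique of size 4), so at least 4 colors are needed.
4 colors suffice: A=2, B=2, C=1, D=4, E=1, F=3, G=1. Every edge joins two different colors.

4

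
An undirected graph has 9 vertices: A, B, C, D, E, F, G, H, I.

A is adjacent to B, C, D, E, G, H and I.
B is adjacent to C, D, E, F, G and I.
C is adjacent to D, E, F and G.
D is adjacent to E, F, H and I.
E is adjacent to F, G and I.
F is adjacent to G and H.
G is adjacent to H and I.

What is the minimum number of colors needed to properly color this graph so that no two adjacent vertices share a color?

5

A, B, C, E, G form a clique, so at least 5 colors are needed.
A valid assignment using 5 colors: A=3, B=2, C=5, D=1, E=4, F=3, G=1, H=2, I=5. No two adjacent vertices share a color.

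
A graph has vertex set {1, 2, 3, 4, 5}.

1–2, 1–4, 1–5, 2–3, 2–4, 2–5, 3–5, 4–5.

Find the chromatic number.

4

1, 2, 4, 5 are mutually adjacent (a clique of size 4), so at least 4 colors are needed.
4 colors suffice: 1=c, 2=a, 3=c, 4=d, 5=b. Each edge has distinct colors on its endpoints.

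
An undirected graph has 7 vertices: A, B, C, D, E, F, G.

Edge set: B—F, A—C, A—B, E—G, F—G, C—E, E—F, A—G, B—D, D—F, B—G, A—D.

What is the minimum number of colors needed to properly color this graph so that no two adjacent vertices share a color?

E, F, G are pairwise adjacent, so at least 3 colors are needed.
A valid assignment using 3 colors: A=3, B=2, C=1, D=1, E=2, F=3, G=1. Every edge joins two different colors.

3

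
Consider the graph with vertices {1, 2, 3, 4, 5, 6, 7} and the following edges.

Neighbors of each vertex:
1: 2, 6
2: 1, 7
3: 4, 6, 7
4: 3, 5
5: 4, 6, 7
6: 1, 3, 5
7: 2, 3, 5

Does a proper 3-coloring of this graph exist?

The chromatic number is 3. The cycle 7-3-6-1-2-7 has odd length 5, so it cannot be 2-colored; at least 3 colors are needed.
3 colors suffice: color red → {4, 6, 7}; color blue → {1, 3, 5}; color green → {2}.
That is already a proper 3-coloring.

Yes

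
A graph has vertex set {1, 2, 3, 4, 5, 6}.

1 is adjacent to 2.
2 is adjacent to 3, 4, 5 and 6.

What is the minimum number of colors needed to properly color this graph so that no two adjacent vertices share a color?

2 and 6 are adjacent, so at least 2 colors are needed.
2 colors suffice: color red → {2}; color blue → {1, 3, 4, 5, 6}. Each edge has distinct colors on its endpoints.

2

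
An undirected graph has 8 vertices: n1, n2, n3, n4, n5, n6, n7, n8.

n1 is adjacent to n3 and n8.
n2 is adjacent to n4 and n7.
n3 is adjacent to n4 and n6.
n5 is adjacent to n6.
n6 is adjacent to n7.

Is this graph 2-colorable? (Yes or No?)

No

The cycle n2-n7-n6-n3-n4-n2 has odd length 5, so it cannot be 2-colored; at least 3 colors are needed.
So 2 colors are not enough.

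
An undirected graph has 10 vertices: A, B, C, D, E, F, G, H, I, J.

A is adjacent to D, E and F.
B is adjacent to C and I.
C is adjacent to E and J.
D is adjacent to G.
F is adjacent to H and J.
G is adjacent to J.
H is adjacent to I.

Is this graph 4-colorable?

Yes

The chromatic number is 3. The cycle G-J-F-A-D-G has odd length 5, so it cannot be 2-colored; at least 3 colors are needed.
3 colors suffice: A=2, B=2, C=1, D=1, E=3, F=1, G=3, H=2, I=1, J=2.
Since 4 ≥ 3, a proper 4-coloring certainly exists.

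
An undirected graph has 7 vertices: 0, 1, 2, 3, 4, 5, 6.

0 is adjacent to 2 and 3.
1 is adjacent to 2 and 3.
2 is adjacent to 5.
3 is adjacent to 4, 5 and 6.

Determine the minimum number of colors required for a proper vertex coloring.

2

0 and 3 are adjacent, so at least 2 colors are needed.
2 colors suffice: color a → {2, 3}; color b → {0, 1, 4, 5, 6}. Every edge joins two different colors.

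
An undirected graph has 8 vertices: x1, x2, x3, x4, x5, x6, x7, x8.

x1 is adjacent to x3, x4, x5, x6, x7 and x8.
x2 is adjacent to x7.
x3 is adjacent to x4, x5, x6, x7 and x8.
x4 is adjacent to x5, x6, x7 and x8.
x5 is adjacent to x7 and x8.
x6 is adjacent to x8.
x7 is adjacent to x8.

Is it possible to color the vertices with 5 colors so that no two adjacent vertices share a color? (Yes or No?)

x1, x3, x4, x5, x7, x8 are pairwise adjacent (a clique of size 6), so at least 6 colors are needed.
So 5 colors are not enough.

No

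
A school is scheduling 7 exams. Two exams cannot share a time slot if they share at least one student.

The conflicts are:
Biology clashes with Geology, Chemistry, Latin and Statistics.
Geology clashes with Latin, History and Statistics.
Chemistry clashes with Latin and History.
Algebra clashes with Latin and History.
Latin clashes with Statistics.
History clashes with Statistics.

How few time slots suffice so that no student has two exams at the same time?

Biology, Geology, Latin, Statistics pairwise conflict, so at least 4 time slots are needed.
4 time slots suffice: time slot 1 → {Latin, History}; time slot 2 → {Biology, Algebra}; time slot 3 → {Chemistry, Statistics}; time slot 4 → {Geology}. Each listed conflict is separated.

4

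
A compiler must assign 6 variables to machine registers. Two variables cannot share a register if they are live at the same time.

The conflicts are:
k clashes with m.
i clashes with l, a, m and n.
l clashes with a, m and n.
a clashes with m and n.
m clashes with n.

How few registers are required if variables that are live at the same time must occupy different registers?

i, l, a, m, n pairwise conflict, so at least 5 registers are needed.
Using 5 registers: k=2, i=3, l=2, a=5, m=1, n=4. Each listed conflict is separated.

5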